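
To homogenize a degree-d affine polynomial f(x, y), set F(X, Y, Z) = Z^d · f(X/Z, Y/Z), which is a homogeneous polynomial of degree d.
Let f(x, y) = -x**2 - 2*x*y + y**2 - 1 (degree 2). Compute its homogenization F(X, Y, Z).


F(X, Y, Z) = -X**2 - 2*X*Y + Y**2 - Z**2

deg(f) = 2.
Substitute x = X/Z, y = Y/Z into f, then multiply by Z^2.
  monomial -1·x^2·y^0 ↦ -1·X^2·Y^0·Z^0.
  monomial -2·x^1·y^1 ↦ -2·X^1·Y^1·Z^0.
  monomial 1·x^0·y^2 ↦ 1·X^0·Y^2·Z^0.
  monomial -1·x^0·y^0 ↦ -1·X^0·Y^0·Z^2.
Collecting: F(X, Y, Z) = -X**2 - 2*X*Y + Y**2 - Z**2.


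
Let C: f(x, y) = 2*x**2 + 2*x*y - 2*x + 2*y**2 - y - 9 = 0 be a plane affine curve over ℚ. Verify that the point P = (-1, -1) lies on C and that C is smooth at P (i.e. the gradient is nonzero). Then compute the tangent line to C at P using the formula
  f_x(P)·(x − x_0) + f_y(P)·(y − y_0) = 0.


Tangent line at P: -8*x - 7*y - 15 = 0.

Step 1: f(-1, -1) = 0, so P lies on C.
Step 2: partial derivatives
  f_x(x, y) = 4*x + 2*y - 2, f_y(x, y) = 2*x + 4*y - 1.
  f_x(P) = -8, f_y(P) = -7 (gradient nonzero, so P is smooth).
Step 3: tangent line at P: -8·(x − -1) + -7·(y − -1) = 0.
Expanding: -8*x - 7*y - 15 = 0.


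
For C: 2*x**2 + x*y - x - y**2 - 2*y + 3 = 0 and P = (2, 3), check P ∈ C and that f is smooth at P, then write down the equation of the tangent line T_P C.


Tangent line at P: 10*x - 6*y - 2 = 0.

Step 1: f(2, 3) = 0, so P lies on C.
Step 2: partial derivatives
  f_x(x, y) = 4*x + y - 1, f_y(x, y) = x - 2*y - 2.
  f_x(P) = 10, f_y(P) = -6 (gradient nonzero, so P is smooth).
Step 3: tangent line at P: 10·(x − 2) + -6·(y − 3) = 0.
Expanding: 10*x - 6*y - 2 = 0.


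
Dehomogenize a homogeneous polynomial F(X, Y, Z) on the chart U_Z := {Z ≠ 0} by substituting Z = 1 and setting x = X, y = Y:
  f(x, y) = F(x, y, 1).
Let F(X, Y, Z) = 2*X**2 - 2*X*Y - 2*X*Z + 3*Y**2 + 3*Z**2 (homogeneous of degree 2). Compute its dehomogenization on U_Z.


f(x, y) = 2*x**2 - 2*x*y - 2*x + 3*y**2 + 3

On U_Z we set Z = 1. Each monomial c·X^i·Y^j·Z^k in F becomes c·x^i·y^j·1^k = c·x^i·y^j.
Substituting Z = 1: F(X, Y, 1) = 2*x**2 - 2*x*y - 2*x + 3*y**2 + 3.
Note: deg(f) ≤ deg(F) = 2; strict inequality happens when F is divisible by Z (lost terms).


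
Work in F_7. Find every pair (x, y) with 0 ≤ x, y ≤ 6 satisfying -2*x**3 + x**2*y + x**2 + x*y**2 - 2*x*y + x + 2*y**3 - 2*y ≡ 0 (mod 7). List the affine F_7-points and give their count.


Affine F_7-points: {(0, 0), (0, 1), (0, 6), (1, 0), (1, 1), (1, 2), (2, 3), (2, 5), (3, 0), (3, 3), (3, 6), (4, 3), (4, 6)}; count = 13.

For each of the 49 pairs (x, y) ∈ F_7², evaluate f(x, y) mod 7. Record the zeros.
  x = 0: [0↦0, 1↦0, 2↦5, 3↦6, 4↦1, 5↦2, 6↦0]  zeros at y ∈ {0, 1, 6}
  x = 1: [0↦0, 1↦0, 2↦0, 3↦5, 4↦6, 5↦1, 6↦2]  zeros at y ∈ {0, 1, 2}
  x = 2: [0↦4, 1↦6, 2↦3, 3↦0, 4↦2, 5↦0, 6↦6]  zeros at y ∈ {3, 5}
  x = 3: [0↦0, 1↦6, 2↦2, 3↦0, 4↦5, 5↦1, 6↦0]  zeros at y ∈ {0, 3, 6}
  x = 4: [0↦4, 1↦2, 2↦6, 3↦0, 4↦3, 5↦6, 6↦0]  zeros at y ∈ {3, 6}
  x = 5: [0↦4, 1↦3, 2↦3, 3↦2, 4↦5, 5↦3, 6↦1]  zeros at y ∈ ∅
  x = 6: [0↦2, 1↦4, 2↦2, 3↦1, 4↦6, 5↦1, 6↦5]  zeros at y ∈ ∅
Collecting zeros: affine points = {(0, 0), (0, 1), (0, 6), (1, 0), (1, 1), (1, 2), (2, 3), (2, 5), (3, 0), (3, 3), (3, 6), (4, 3), (4, 6)}.
Total count |C(F_7)_aff| = 13.


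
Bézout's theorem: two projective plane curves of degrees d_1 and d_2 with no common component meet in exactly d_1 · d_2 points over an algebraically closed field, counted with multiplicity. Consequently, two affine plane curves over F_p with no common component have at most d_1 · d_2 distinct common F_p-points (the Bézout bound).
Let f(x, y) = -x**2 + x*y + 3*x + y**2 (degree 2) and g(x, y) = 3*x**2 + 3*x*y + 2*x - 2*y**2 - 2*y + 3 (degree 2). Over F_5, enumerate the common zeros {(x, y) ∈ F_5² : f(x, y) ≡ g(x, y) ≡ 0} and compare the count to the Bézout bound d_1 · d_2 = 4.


Common zeros: ∅; count = 0; Bézout bound = 4.

deg(f) = 2, deg(g) = 2, so Bézout bound = 4.
Scan x ∈ F_5. For each x, list the y ∈ F_5 with f(x, y) ≡ 0 and those with g(x, y) ≡ 0 (mod 5); the common zeros in that column are the intersection.
  x = 0: f ≡ 0 at y ∈ {0}; g ≡ 0 at y ∈ ∅; common: ∅.
  x = 1: f ≡ 0 at y ∈ ∅; g ≡ 0 at y ∈ {4}; common: ∅.
  x = 2: f ≡ 0 at y ∈ {1, 2}; g ≡ 0 at y ∈ ∅; common: ∅.
  x = 3: f ≡ 0 at y ∈ {0, 2}; g ≡ 0 at y ∈ ∅; common: ∅.
  x = 4: f ≡ 0 at y ∈ ∅; g ≡ 0 at y ∈ ∅; common: ∅.
Collecting: common zeros = ∅, so the count is 0.
Comparison with the Bézout bound: 0 ≤ 4 = deg(f)·deg(g), as expected for curves with no common component (the affine F_5-count falls short of the bound because intersections may lie at infinity, over extension fields, or carry multiplicity).


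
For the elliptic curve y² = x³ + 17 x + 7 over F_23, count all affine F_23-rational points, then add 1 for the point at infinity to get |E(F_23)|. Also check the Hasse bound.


Affine points = {(1, 5), (1, 18), (2, 7), (2, 16), (3, 4), (3, 19), (4, 1), (4, 22), (6, 7), (6, 16), (7, 3), (7, 20), (10, 2), (10, 21), (15, 7), (15, 16), (18, 2), (18, 21), (19, 6), (19, 17), (22, 9), (22, 14)}; affine count = 22; |E(F_23)| = 23.

Discriminant check: Δ ∝ 4a³ + 27b² = 4·17³ + 27·7² = 4·4913 + 27·49 ≡ 22 (mod 23). Nonzero ⇒ E is nonsingular.
For each x ∈ F_23, compute rhs = x³ + 17·x + 7 mod 23, then count y ∈ F_23 with y² ≡ rhs.
  x = 0: rhs = 7, matching y values: none (0 points).
  x = 1: rhs = 2, matching y values: 5, 18 (2 points).
  x = 2: rhs = 3, matching y values: 7, 16 (2 points).
  x = 3: rhs = 16, matching y values: 4, 19 (2 points).
  x = 4: rhs = 1, matching y values: 1, 22 (2 points).
  x = 5: rhs = 10, matching y values: none (0 points).
  x = 6: rhs = 3, matching y values: 7, 16 (2 points).
  x = 7: rhs = 9, matching y values: 3, 20 (2 points).
  x = 8: rhs = 11, matching y values: none (0 points).
  x = 9: rhs = 15, matching y values: none (0 points).
  x = 10: rhs = 4, matching y values: 2, 21 (2 points).
  x = 11: rhs = 7, matching y values: none (0 points).
  x = 12: rhs = 7, matching y values: none (0 points).
  x = 13: rhs = 10, matching y values: none (0 points).
  x = 14: rhs = 22, matching y values: none (0 points).
  x = 15: rhs = 3, matching y values: 7, 16 (2 points).
  x = 16: rhs = 5, matching y values: none (0 points).
  x = 17: rhs = 11, matching y values: none (0 points).
  x = 18: rhs = 4, matching y values: 2, 21 (2 points).
  x = 19: rhs = 13, matching y values: 6, 17 (2 points).
  x = 20: rhs = 21, matching y values: none (0 points).
  x = 21: rhs = 11, matching y values: none (0 points).
  x = 22: rhs = 12, matching y values: 9, 14 (2 points).
Total affine count: 22.
Full point count |E(F_23)| = 22 + 1 = 23.
Hasse bound: |23 − (23+1)| = |-1| = 1 ≤ 2√23 ≈ 9.5917 ✓.


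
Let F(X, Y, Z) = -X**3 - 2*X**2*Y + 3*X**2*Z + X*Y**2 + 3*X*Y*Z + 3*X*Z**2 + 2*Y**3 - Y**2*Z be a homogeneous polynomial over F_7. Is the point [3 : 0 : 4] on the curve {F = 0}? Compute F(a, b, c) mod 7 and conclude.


F(3,0,4) ≡ 1 (mod 7); P is NOT on the curve.

Evaluate F(3, 0, 4) term-by-term (mod 7).
  -X**3 ↦ -1·27·1·1 = -27
  -2*X**2*Y ↦ -2·9·0·1 = 0
  3*X**2*Z ↦ 3·9·1·4 = 108
  X*Y**2 ↦ 1·3·0·1 = 0
  3*X*Y*Z ↦ 3·3·0·4 = 0
  3*X*Z**2 ↦ 3·3·1·16 = 144
  2*Y**3 ↦ 2·1·0·1 = 0
  -Y**2*Z ↦ -1·1·0·4 = 0
Sum: F(3, 0, 4) = (-27) + (0) + (108) + (0) + (0) + (144) + (0) + (0) = 225.
Reducing mod 7: 225 ≡ 1 (mod 7).
Since F(a, b, c) ≡ 1 ≠ 0 (mod 7), P does NOT lie on the curve.


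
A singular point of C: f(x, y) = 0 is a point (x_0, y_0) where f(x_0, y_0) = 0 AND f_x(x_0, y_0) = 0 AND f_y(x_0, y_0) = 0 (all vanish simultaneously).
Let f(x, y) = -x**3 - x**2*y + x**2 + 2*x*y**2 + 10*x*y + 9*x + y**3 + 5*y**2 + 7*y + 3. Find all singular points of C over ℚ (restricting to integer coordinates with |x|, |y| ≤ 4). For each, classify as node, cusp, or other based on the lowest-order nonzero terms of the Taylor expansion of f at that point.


Singular points: {(1, -2)}; classification: cusp.

Compute partial derivatives:
  f_x = -3*x**2 - 2*x*y + 2*x + 2*y**2 + 10*y + 9.
  f_y = -x**2 + 4*x*y + 10*x + 3*y**2 + 10*y + 7.
Scan x_0 ∈ {−4, ..., 4}. For each x_0, f_y(x_0, y) is a polynomial in y; find its integer roots y ∈ {−4, ..., 4}, then test f_x and f at those candidates.
  x = -4: f_y(-4, y) = 3*y**2 - 6*y - 49; no integer root y with |y| ≤ 4.
  x = -3: f_y(-3, y) = 3*y**2 - 2*y - 32; no integer root y with |y| ≤ 4.
  x = -2: f_y(-2, y) = 3*y**2 + 2*y - 17; no integer root y with |y| ≤ 4.
  x = -1: f_y(-1, y) = 3*y**2 + 6*y - 4; no integer root y with |y| ≤ 4.
  x = 0: f_y(0, y) = 3*y**2 + 10*y + 7; vanishes at y ∈ {-1}. (0, -1): f_x = 1 ≠ 0.
  x = 1: f_y(1, y) = 3*y**2 + 14*y + 16; vanishes at y ∈ {-2}. (1, -2): f_x = 0, f = 0 — SINGULAR.
  x = 2: f_y(2, y) = 3*y**2 + 18*y + 23; no integer root y with |y| ≤ 4.
  x = 3: f_y(3, y) = 3*y**2 + 22*y + 28; no integer root y with |y| ≤ 4.
  x = 4: f_y(4, y) = 3*y**2 + 26*y + 31; no integer root y with |y| ≤ 4.
Only singular point on the grid: (1, -2).
Classify: substitute x = 1 + u, y = -2 + v and expand: f = -u**3 - u**2*v + 2*u*v**2 + v**3 + v**2.
No constant or linear terms (consistent with a singular point). Quadratic part: v**2. Cubic part: -u**3 - u**2*v + 2*u*v**2 + v**3.
The quadratic part v**2 is a perfect square, so there is a single (double) tangent line v = 0, i.e. y = -2. Restricting the cubic part to that line (v = 0) leaves -u**3 ≠ 0, so f is not divisible by v and the branch is v² ≈ u**3 to lowest order — this is a cusp.
Classification: cusp.


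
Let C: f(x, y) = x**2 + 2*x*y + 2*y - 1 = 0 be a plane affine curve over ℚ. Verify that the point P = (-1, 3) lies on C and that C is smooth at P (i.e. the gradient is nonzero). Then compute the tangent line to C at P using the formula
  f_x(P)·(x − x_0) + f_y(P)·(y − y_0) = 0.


Tangent line at P: 4*x + 4 = 0.

Step 1: f(-1, 3) = 0, so P lies on C.
Step 2: partial derivatives
  f_x(x, y) = 2*x + 2*y, f_y(x, y) = 2*x + 2.
  f_x(P) = 4, f_y(P) = 0 (gradient nonzero, so P is smooth).
Step 3: tangent line at P: 4·(x − -1) + 0·(y − 3) = 0.
Expanding: 4*x + 4 = 0.


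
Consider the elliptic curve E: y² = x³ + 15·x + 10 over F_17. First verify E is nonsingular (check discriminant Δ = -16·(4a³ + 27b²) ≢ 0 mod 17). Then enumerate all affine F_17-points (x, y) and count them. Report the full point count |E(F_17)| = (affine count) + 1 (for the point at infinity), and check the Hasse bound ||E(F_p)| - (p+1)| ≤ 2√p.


Affine points = {(1, 3), (1, 14), (4, 7), (4, 10), (7, 4), (7, 13), (8, 8), (8, 9), (10, 2), (10, 15)}; affine count = 10; |E(F_17)| = 11.

Discriminant check: Δ ∝ 4a³ + 27b² = 4·15³ + 27·10² = 4·3375 + 27·100 ≡ 16 (mod 17). Nonzero ⇒ E is nonsingular.
For each x ∈ F_17, compute rhs = x³ + 15·x + 10 mod 17, then count y ∈ F_17 with y² ≡ rhs.
  x = 0: rhs = 10, matching y values: none (0 points).
  x = 1: rhs = 9, matching y values: 3, 14 (2 points).
  x = 2: rhs = 14, matching y values: none (0 points).
  x = 3: rhs = 14, matching y values: none (0 points).
  x = 4: rhs = 15, matching y values: 7, 10 (2 points).
  x = 5: rhs = 6, matching y values: none (0 points).
  x = 6: rhs = 10, matching y values: none (0 points).
  x = 7: rhs = 16, matching y values: 4, 13 (2 points).
  x = 8: rhs = 13, matching y values: 8, 9 (2 points).
  x = 9: rhs = 7, matching y values: none (0 points).
  x = 10: rhs = 4, matching y values: 2, 15 (2 points).
  x = 11: rhs = 10, matching y values: none (0 points).
  x = 12: rhs = 14, matching y values: none (0 points).
  x = 13: rhs = 5, matching y values: none (0 points).
  x = 14: rhs = 6, matching y values: none (0 points).
  x = 15: rhs = 6, matching y values: none (0 points).
  x = 16: rhs = 11, matching y values: none (0 points).
Total affine count: 10.
Full point count |E(F_17)| = 10 + 1 = 11.
Hasse bound: |11 − (17+1)| = |-7| = 7 ≤ 2√17 ≈ 8.2462 ✓.


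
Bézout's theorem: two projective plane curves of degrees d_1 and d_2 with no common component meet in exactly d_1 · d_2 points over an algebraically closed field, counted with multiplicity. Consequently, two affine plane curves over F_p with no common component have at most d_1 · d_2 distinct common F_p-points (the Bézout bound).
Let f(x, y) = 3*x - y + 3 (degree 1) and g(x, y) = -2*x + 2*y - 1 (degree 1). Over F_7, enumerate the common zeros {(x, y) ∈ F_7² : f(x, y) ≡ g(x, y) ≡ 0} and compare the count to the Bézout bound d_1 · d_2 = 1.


Common zeros: {(4, 1)}; count = 1; Bézout bound = 1.

deg(f) = 1, deg(g) = 1, so Bézout bound = 1.
Scan x ∈ F_7. For each x, list the y ∈ F_7 with f(x, y) ≡ 0 and those with g(x, y) ≡ 0 (mod 7); the common zeros in that column are the intersection.
  x = 0: f ≡ 0 at y ∈ {3}; g ≡ 0 at y ∈ {4}; common: ∅.
  x = 1: f ≡ 0 at y ∈ {6}; g ≡ 0 at y ∈ {5}; common: ∅.
  x = 2: f ≡ 0 at y ∈ {2}; g ≡ 0 at y ∈ {6}; common: ∅.
  x = 3: f ≡ 0 at y ∈ {5}; g ≡ 0 at y ∈ {0}; common: ∅.
  x = 4: f ≡ 0 at y ∈ {1}; g ≡ 0 at y ∈ {1}; common: {1}.
  x = 5: f ≡ 0 at y ∈ {4}; g ≡ 0 at y ∈ {2}; common: ∅.
  x = 6: f ≡ 0 at y ∈ {0}; g ≡ 0 at y ∈ {3}; common: ∅.
Collecting: common zeros = {(4, 1)}, so the count is 1.
Comparison with the Bézout bound: 1 ≤ 1 = deg(f)·deg(g), as expected for curves with no common component (the bound is attained).


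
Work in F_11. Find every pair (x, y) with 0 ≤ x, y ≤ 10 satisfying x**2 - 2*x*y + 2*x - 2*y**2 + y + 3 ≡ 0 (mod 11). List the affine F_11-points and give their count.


Affine F_11-points: {(0, 7), (0, 10), (1, 7), (1, 9), (2, 0), (2, 4), (3, 1), (3, 2), (4, 4), (4, 9), (5, 6), (6, 3), (6, 8), (7, 0), (7, 10), (8, 1), (8, 8), (9, 3), (9, 5), (10, 2), (10, 5)}; count = 21.

For each of the 121 pairs (x, y) ∈ F_11², evaluate f(x, y) mod 11. Record the zeros.
  x = 0: [0↦3, 1↦2, 2↦8, 3↦10, 4↦8, 5↦2, 6↦3, 7↦0, 8↦4, 9↦4, 10↦0]  zeros at y ∈ {7, 10}
  x = 1: [0↦6, 1↦3, 2↦7, 3↦7, 4↦3, 5↦6, 6↦5, 7↦0, 8↦2, 9↦0, 10↦5]  zeros at y ∈ {7, 9}
  x = 2: [0↦0, 1↦6, 2↦8, 3↦6, 4↦0, 5↦1, 6↦9, 7↦2, 8↦2, 9↦9, 10↦1]  zeros at y ∈ {0, 4}
  x = 3: [0↦7, 1↦0, 2↦0, 3↦7, 4↦10, 5↦9, 6↦4, 7↦6, 8↦4, 9↦9, 10↦10]  zeros at y ∈ {1, 2}
  x = 4: [0↦5, 1↦7, 2↦5, 3↦10, 4↦0, 5↦8, 6↦1, 7↦1, 8↦8, 9↦0, 10↦10]  zeros at y ∈ {4, 9}
  x = 5: [0↦5, 1↦5, 2↦1, 3↦4, 4↦3, 5↦9, 6↦0, 7↦9, 8↦3, 9↦4, 10↦1]  zeros at y ∈ {6}
  x = 6: [0↦7, 1↦5, 2↦10, 3↦0, 4↦8, 5↦1, 6↦1, 7↦8, 8↦0, 9↦10, 10↦5]  zeros at y ∈ {3, 8}
  x = 7: [0↦0, 1↦7, 2↦10, 3↦9, 4↦4, 5↦6, 6↦4, 7↦9, 8↦10, 9↦7, 10↦0]  zeros at y ∈ {0, 10}
  x = 8: [0↦6, 1↦0, 2↦1, 3↦9, 4↦2, 5↦2, 6↦9, 7↦1, 8↦0, 9↦6, 10↦8]  zeros at y ∈ {1, 8}
  x = 9: [0↦3, 1↦6, 2↦5, 3↦0, 4↦2, 5↦0, 6↦5, 7↦6, 8↦3, 9↦7, 10↦7]  zeros at y ∈ {3, 5}
  x = 10: [0↦2, 1↦3, 2↦0, 3↦4, 4↦4, 5↦0, 6↦3, 7↦2, 8↦8, 9↦10, 10↦8]  zeros at y ∈ {2, 5}
Collecting zeros: affine points = {(0, 7), (0, 10), (1, 7), (1, 9), (2, 0), (2, 4), (3, 1), (3, 2), (4, 4), (4, 9), (5, 6), (6, 3), (6, 8), (7, 0), (7, 10), (8, 1), (8, 8), (9, 3), (9, 5), (10, 2), (10, 5)}.
Total count |C(F_11)_aff| = 21.


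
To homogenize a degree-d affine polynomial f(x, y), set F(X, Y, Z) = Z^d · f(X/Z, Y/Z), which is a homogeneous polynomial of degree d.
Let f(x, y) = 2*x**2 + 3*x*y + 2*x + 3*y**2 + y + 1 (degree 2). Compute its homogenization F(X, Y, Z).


F(X, Y, Z) = 2*X**2 + 3*X*Y + 2*X*Z + 3*Y**2 + Y*Z + Z**2

deg(f) = 2.
Substitute x = X/Z, y = Y/Z into f, then multiply by Z^2.
  monomial 2·x^2·y^0 ↦ 2·X^2·Y^0·Z^0.
  monomial 3·x^1·y^1 ↦ 3·X^1·Y^1·Z^0.
  monomial 2·x^1·y^0 ↦ 2·X^1·Y^0·Z^1.
  monomial 3·x^0·y^2 ↦ 3·X^0·Y^2·Z^0.
  monomial 1·x^0·y^1 ↦ 1·X^0·Y^1·Z^1.
  monomial 1·x^0·y^0 ↦ 1·X^0·Y^0·Z^2.
Collecting: F(X, Y, Z) = 2*X**2 + 3*X*Y + 2*X*Z + 3*Y**2 + Y*Z + Z**2.


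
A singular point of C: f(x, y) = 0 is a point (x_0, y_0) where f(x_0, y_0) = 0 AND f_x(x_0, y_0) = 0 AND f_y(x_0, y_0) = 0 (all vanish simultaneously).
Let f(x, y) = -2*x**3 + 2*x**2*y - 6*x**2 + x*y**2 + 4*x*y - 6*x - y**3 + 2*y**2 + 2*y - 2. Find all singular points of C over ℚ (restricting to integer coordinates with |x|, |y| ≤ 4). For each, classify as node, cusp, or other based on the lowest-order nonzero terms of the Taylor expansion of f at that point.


Singular points: {(-1, 0)}; classification: cusp.

Compute partial derivatives:
  f_x = -6*x**2 + 4*x*y - 12*x + y**2 + 4*y - 6.
  f_y = 2*x**2 + 2*x*y + 4*x - 3*y**2 + 4*y + 2.
Scan x_0 ∈ {−4, ..., 4}. For each x_0, f_y(x_0, y) is a polynomial in y; find its integer roots y ∈ {−4, ..., 4}, then test f_x and f at those candidates.
  x = -4: f_y(-4, y) = -3*y**2 - 4*y + 18; no integer root y with |y| ≤ 4.
  x = -3: f_y(-3, y) = -3*y**2 - 2*y + 8; vanishes at y ∈ {-2}. (-3, -2): f_x = -4 ≠ 0.
  x = -2: f_y(-2, y) = 2 - 3*y**2; no integer root y with |y| ≤ 4.
  x = -1: f_y(-1, y) = -3*y**2 + 2*y; vanishes at y ∈ {0}. (-1, 0): f_x = 0, f = 0 — SINGULAR.
  x = 0: f_y(0, y) = -3*y**2 + 4*y + 2; no integer root y with |y| ≤ 4.
  x = 1: f_y(1, y) = -3*y**2 + 6*y + 8; no integer root y with |y| ≤ 4.
  x = 2: f_y(2, y) = -3*y**2 + 8*y + 18; no integer root y with |y| ≤ 4.
  x = 3: f_y(3, y) = -3*y**2 + 10*y + 32; vanishes at y ∈ {-2}. (3, -2): f_x = -124 ≠ 0.
  x = 4: f_y(4, y) = -3*y**2 + 12*y + 50; no integer root y with |y| ≤ 4.
Only singular point on the grid: (-1, 0).
Classify: substitute x = -1 + u, y = 0 + v and expand: f = -2*u**3 + 2*u**2*v + u*v**2 - v**3 + v**2.
No constant or linear terms (consistent with a singular point). Quadratic part: v**2. Cubic part: -2*u**3 + 2*u**2*v + u*v**2 - v**3.
The quadratic part v**2 is a perfect square, so there is a single (double) tangent line v = 0, i.e. y = 0. Restricting the cubic part to that line (v = 0) leaves -2*u**3 ≠ 0, so f is not divisible by v and the branch is v² ≈ 2*u**3 to lowest order — this is a cusp.
Classification: cusp.


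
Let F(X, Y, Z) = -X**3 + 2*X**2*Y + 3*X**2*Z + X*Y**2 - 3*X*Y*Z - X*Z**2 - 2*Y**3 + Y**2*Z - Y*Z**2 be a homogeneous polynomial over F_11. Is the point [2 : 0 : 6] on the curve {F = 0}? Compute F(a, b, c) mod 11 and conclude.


F(2,0,6) ≡ 3 (mod 11); P is NOT on the curve.

Evaluate F(2, 0, 6) term-by-term (mod 11).
  -X**3 ↦ -1·8·1·1 = -8
  2*X**2*Y ↦ 2·4·0·1 = 0
  3*X**2*Z ↦ 3·4·1·6 = 72
  X*Y**2 ↦ 1·2·0·1 = 0
  -3*X*Y*Z ↦ -3·2·0·6 = 0
  -X*Z**2 ↦ -1·2·1·36 = -72
  -2*Y**3 ↦ -2·1·0·1 = 0
  Y**2*Z ↦ 1·1·0·6 = 0
  -Y*Z**2 ↦ -1·1·0·36 = 0
Sum: F(2, 0, 6) = (-8) + (0) + (72) + (0) + (0) + (-72) + (0) + (0) + (0) = -8.
Reducing mod 11: -8 ≡ 3 (mod 11).
Since F(a, b, c) ≡ 3 ≠ 0 (mod 11), P does NOT lie on the curve.


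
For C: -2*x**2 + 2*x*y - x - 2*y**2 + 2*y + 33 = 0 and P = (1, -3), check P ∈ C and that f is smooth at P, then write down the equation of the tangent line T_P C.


Tangent line at P: -11*x + 16*y + 59 = 0.

Step 1: f(1, -3) = 0, so P lies on C.
Step 2: partial derivatives
  f_x(x, y) = -4*x + 2*y - 1, f_y(x, y) = 2*x - 4*y + 2.
  f_x(P) = -11, f_y(P) = 16 (gradient nonzero, so P is smooth).
Step 3: tangent line at P: -11·(x − 1) + 16·(y − -3) = 0.
Expanding: -11*x + 16*y + 59 = 0.


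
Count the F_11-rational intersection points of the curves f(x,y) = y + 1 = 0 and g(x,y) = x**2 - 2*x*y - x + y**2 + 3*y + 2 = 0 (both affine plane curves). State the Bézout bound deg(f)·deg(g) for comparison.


Common zeros: {(0, 10), (10, 10)}; count = 2; Bézout bound = 2.

deg(f) = 1, deg(g) = 2, so Bézout bound = 2.
Scan x ∈ F_11. For each x, list the y ∈ F_11 with f(x, y) ≡ 0 and those with g(x, y) ≡ 0 (mod 11); the common zeros in that column are the intersection.
  x = 0: f ≡ 0 at y ∈ {10}; g ≡ 0 at y ∈ {9, 10}; common: {10}.
  x = 1: f ≡ 0 at y ∈ {10}; g ≡ 0 at y ∈ {4, 6}; common: ∅.
  x = 2: f ≡ 0 at y ∈ {10}; g ≡ 0 at y ∈ ∅; common: ∅.
  x = 3: f ≡ 0 at y ∈ {10}; g ≡ 0 at y ∈ ∅; common: ∅.
  x = 4: f ≡ 0 at y ∈ {10}; g ≡ 0 at y ∈ ∅; common: ∅.
  x = 5: f ≡ 0 at y ∈ {10}; g ≡ 0 at y ∈ {0, 7}; common: ∅.
  x = 6: f ≡ 0 at y ∈ {10}; g ≡ 0 at y ∈ ∅; common: ∅.
  x = 7: f ≡ 0 at y ∈ {10}; g ≡ 0 at y ∈ {0}; common: ∅.
  x = 8: f ≡ 0 at y ∈ {10}; g ≡ 0 at y ∈ {4, 9}; common: ∅.
  x = 9: f ≡ 0 at y ∈ {10}; g ≡ 0 at y ∈ ∅; common: ∅.
  x = 10: f ≡ 0 at y ∈ {10}; g ≡ 0 at y ∈ {7, 10}; common: {10}.
Collecting: common zeros = {(0, 10), (10, 10)}, so the count is 2.
Comparison with the Bézout bound: 2 ≤ 2 = deg(f)·deg(g), as expected for curves with no common component (the bound is attained).


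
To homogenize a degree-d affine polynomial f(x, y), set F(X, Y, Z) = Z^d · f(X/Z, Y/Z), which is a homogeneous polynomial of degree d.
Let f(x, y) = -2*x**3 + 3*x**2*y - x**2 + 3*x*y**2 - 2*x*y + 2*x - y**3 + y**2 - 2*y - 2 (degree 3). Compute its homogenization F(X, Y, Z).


F(X, Y, Z) = -2*X**3 + 3*X**2*Y - X**2*Z + 3*X*Y**2 - 2*X*Y*Z + 2*X*Z**2 - Y**3 + Y**2*Z - 2*Y*Z**2 - 2*Z**3

deg(f) = 3.
Substitute x = X/Z, y = Y/Z into f, then multiply by Z^3.
  monomial -2·x^3·y^0 ↦ -2·X^3·Y^0·Z^0.
  monomial 3·x^2·y^1 ↦ 3·X^2·Y^1·Z^0.
  monomial -1·x^2·y^0 ↦ -1·X^2·Y^0·Z^1.
  monomial 3·x^1·y^2 ↦ 3·X^1·Y^2·Z^0.
  monomial -2·x^1·y^1 ↦ -2·X^1·Y^1·Z^1.
  monomial 2·x^1·y^0 ↦ 2·X^1·Y^0·Z^2.
  monomial -1·x^0·y^3 ↦ -1·X^0·Y^3·Z^0.
  monomial 1·x^0·y^2 ↦ 1·X^0·Y^2·Z^1.
  monomial -2·x^0·y^1 ↦ -2·X^0·Y^1·Z^2.
  monomial -2·x^0·y^0 ↦ -2·X^0·Y^0·Z^3.
Collecting: F(X, Y, Z) = -2*X**3 + 3*X**2*Y - X**2*Z + 3*X*Y**2 - 2*X*Y*Z + 2*X*Z**2 - Y**3 + Y**2*Z - 2*Y*Z**2 - 2*Z**3.


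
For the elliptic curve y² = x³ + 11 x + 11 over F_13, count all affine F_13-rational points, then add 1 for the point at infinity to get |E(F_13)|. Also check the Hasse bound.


Affine points = {(1, 6), (1, 7), (5, 3), (5, 10), (8, 0), (10, 4), (10, 9), (12, 5), (12, 8)}; affine count = 9; |E(F_13)| = 10.

Discriminant check: Δ ∝ 4a³ + 27b² = 4·11³ + 27·11² = 4·1331 + 27·121 ≡ 11 (mod 13). Nonzero ⇒ E is nonsingular.
For each x ∈ F_13, compute rhs = x³ + 11·x + 11 mod 13, then count y ∈ F_13 with y² ≡ rhs.
  x = 0: rhs = 11, matching y values: none (0 points).
  x = 1: rhs = 10, matching y values: 6, 7 (2 points).
  x = 2: rhs = 2, matching y values: none (0 points).
  x = 3: rhs = 6, matching y values: none (0 points).
  x = 4: rhs = 2, matching y values: none (0 points).
  x = 5: rhs = 9, matching y values: 3, 10 (2 points).
  x = 6: rhs = 7, matching y values: none (0 points).
  x = 7: rhs = 2, matching y values: none (0 points).
  x = 8: rhs = 0, matching y values: 0 (1 points).
  x = 9: rhs = 7, matching y values: none (0 points).
  x = 10: rhs = 3, matching y values: 4, 9 (2 points).
  x = 11: rhs = 7, matching y values: none (0 points).
  x = 12: rhs = 12, matching y values: 5, 8 (2 points).
Total affine count: 9.
Full point count |E(F_13)| = 9 + 1 = 10.
Hasse bound: |10 − (13+1)| = |-4| = 4 ≤ 2√13 ≈ 7.2111 ✓.


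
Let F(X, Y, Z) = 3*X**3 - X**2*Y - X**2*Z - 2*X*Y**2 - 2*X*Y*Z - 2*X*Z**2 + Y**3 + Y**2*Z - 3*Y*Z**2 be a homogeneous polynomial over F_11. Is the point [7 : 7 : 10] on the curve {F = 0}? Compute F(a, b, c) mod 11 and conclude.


F(7,7,10) ≡ 10 (mod 11); P is NOT on the curve.

Evaluate F(7, 7, 10) term-by-term (mod 11).
  3*X**3 ↦ 3·343·1·1 = 1029
  -X**2*Y ↦ -1·49·7·1 = -343
  -X**2*Z ↦ -1·49·1·10 = -490
  -2*X*Y**2 ↦ -2·7·49·1 = -686
  -2*X*Y*Z ↦ -2·7·7·10 = -980
  -2*X*Z**2 ↦ -2·7·1·100 = -1400
  Y**3 ↦ 1·1·343·1 = 343
  Y**2*Z ↦ 1·1·49·10 = 490
  -3*Y*Z**2 ↦ -3·1·7·100 = -2100
Sum: F(7, 7, 10) = (1029) + (-343) + (-490) + (-686) + (-980) + (-1400) + (343) + (490) + (-2100) = -4137.
Reducing mod 11: -4137 ≡ 10 (mod 11).
Since F(a, b, c) ≡ 10 ≠ 0 (mod 11), P does NOT lie on the curve.


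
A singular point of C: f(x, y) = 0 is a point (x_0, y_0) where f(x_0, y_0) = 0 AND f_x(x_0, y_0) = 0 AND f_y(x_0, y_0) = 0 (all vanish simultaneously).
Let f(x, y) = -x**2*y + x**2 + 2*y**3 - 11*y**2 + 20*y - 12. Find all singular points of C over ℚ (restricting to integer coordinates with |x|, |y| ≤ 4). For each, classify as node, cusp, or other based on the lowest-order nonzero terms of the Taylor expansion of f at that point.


Singular points: {(0, 2)}; classification: node.

Compute partial derivatives:
  f_x = -2*x*y + 2*x.
  f_y = -x**2 + 6*y**2 - 22*y + 20.
Scan x_0 ∈ {−4, ..., 4}. For each x_0, f_y(x_0, y) is a polynomial in y; find its integer roots y ∈ {−4, ..., 4}, then test f_x and f at those candidates.
  x = -4: f_y(-4, y) = 6*y**2 - 22*y + 4; no integer root y with |y| ≤ 4.
  x = -3: f_y(-3, y) = 6*y**2 - 22*y + 11; no integer root y with |y| ≤ 4.
  x = -2: f_y(-2, y) = 6*y**2 - 22*y + 16; vanishes at y ∈ {1}. (-2, 1): f_x = 0 but f = -1 ≠ 0.
  x = -1: f_y(-1, y) = 6*y**2 - 22*y + 19; no integer root y with |y| ≤ 4.
  x = 0: f_y(0, y) = 6*y**2 - 22*y + 20; vanishes at y ∈ {2}. (0, 2): f_x = 0, f = 0 — SINGULAR.
  x = 1: f_y(1, y) = 6*y**2 - 22*y + 19; no integer root y with |y| ≤ 4.
  x = 2: f_y(2, y) = 6*y**2 - 22*y + 16; vanishes at y ∈ {1}. (2, 1): f_x = 0 but f = -1 ≠ 0.
  x = 3: f_y(3, y) = 6*y**2 - 22*y + 11; no integer root y with |y| ≤ 4.
  x = 4: f_y(4, y) = 6*y**2 - 22*y + 4; no integer root y with |y| ≤ 4.
Only singular point on the grid: (0, 2).
Classify: substitute x = 0 + u, y = 2 + v and expand: f = -u**2*v - u**2 + 2*v**3 + v**2.
No constant or linear terms (consistent with a singular point). Quadratic part: -u**2 + v**2. Cubic part: -u**2*v + 2*v**3.
The quadratic part v**2 - u**2 = (v − u)(v + u) splits into two distinct linear factors, so there are two distinct tangent lines y − 2 = ±(x − 0) — this is a node (ordinary double point).
Classification: node.


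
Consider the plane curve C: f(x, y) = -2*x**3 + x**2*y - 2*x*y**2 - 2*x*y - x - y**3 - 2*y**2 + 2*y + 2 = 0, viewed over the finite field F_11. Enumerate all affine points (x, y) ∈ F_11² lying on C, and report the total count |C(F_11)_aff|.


Affine F_11-points: {(1, 9), (2, 2), (3, 0), (5, 0), (5, 2), (5, 8), (6, 5), (7, 1)}; count = 8.

For each of the 121 pairs (x, y) ∈ F_11², evaluate f(x, y) mod 11. Record the zeros.
  x = 0: [0↦2, 1↦1, 2↦1, 3↦7, 4↦2, 5↦2, 6↦1, 7↦4, 8↦5, 9↦9, 10↦10]  zeros at y ∈ ∅
  x = 1: [0↦10, 1↦6, 2↦10, 3↦5, 4↦7, 5↦10, 6↦8, 7↦6, 8↦9, 9↦0, 10↦6]  zeros at y ∈ {9}
  x = 2: [0↦6, 1↦1, 2↦0, 3↦8, 4↦8, 5↦5, 6↦4, 7↦10, 8↦6, 9↦8, 10↦10]  zeros at y ∈ {2}
  x = 3: [0↦0, 1↦7, 2↦3, 3↦4, 4↦4, 5↦8, 6↦10, 7↦4, 8↦6, 9↦10, 10↦10]  zeros at y ∈ {0}
  x = 4: [0↦2, 1↦1, 2↦7, 3↦3, 4↦5, 5↦7, 6↦3, 7↦9, 8↦8, 9↦5, 10↦5]  zeros at y ∈ ∅
  x = 5: [0↦0, 1↦4, 2↦0, 3↦4, 4↦10, 5↦1, 6↦4, 7↦2, 8↦0, 9↦3, 10↦5]  zeros at y ∈ {0, 2, 8}
  x = 6: [0↦4, 1↦4, 2↦3, 3↦6, 4↦7, 5↦0, 6↦1, 7↦4, 8↦3, 9↦3, 10↦9]  zeros at y ∈ {5}
  x = 7: [0↦2, 1↦0, 2↦4, 3↦8, 4↦6, 5↦3, 6↦4, 7↦3, 8↦5, 9↦4, 10↦5]  zeros at y ∈ {1}
  x = 8: [0↦4, 1↦2, 2↦2, 3↦9, 4↦6, 5↦9, 6↦1, 7↦9, 8↦5, 9↦5, 10↦3]  zeros at y ∈ ∅
  x = 9: [0↦9, 1↦9, 2↦7, 3↦8, 4↦6, 5↦6, 6↦2, 7↦10, 8↦2, 9↦5, 10↦2]  zeros at y ∈ ∅
  x = 10: [0↦5, 1↦9, 2↦7, 3↦4, 4↦5, 5↦4, 6↦6, 7↦5, 8↦6, 9↦3, 10↦1]  zeros at y ∈ ∅
Collecting zeros: affine points = {(1, 9), (2, 2), (3, 0), (5, 0), (5, 2), (5, 8), (6, 5), (7, 1)}.
Total count |C(F_11)_aff| = 8.


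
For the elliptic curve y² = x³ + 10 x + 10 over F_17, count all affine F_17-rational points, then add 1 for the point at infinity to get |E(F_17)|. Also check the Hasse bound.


Affine points = {(1, 2), (1, 15), (2, 2), (2, 15), (3, 4), (3, 13), (5, 7), (5, 10), (7, 7), (7, 10), (9, 8), (9, 9), (13, 5), (13, 12), (14, 2), (14, 15), (15, 4), (15, 13), (16, 4), (16, 13)}; affine count = 20; |E(F_17)| = 21.

Discriminant check: Δ ∝ 4a³ + 27b² = 4·10³ + 27·10² = 4·1000 + 27·100 ≡ 2 (mod 17). Nonzero ⇒ E is nonsingular.
For each x ∈ F_17, compute rhs = x³ + 10·x + 10 mod 17, then count y ∈ F_17 with y² ≡ rhs.
  x = 0: rhs = 10, matching y values: none (0 points).
  x = 1: rhs = 4, matching y values: 2, 15 (2 points).
  x = 2: rhs = 4, matching y values: 2, 15 (2 points).
  x = 3: rhs = 16, matching y values: 4, 13 (2 points).
  x = 4: rhs = 12, matching y values: none (0 points).
  x = 5: rhs = 15, matching y values: 7, 10 (2 points).
  x = 6: rhs = 14, matching y values: none (0 points).
  x = 7: rhs = 15, matching y values: 7, 10 (2 points).
  x = 8: rhs = 7, matching y values: none (0 points).
  x = 9: rhs = 13, matching y values: 8, 9 (2 points).
  x = 10: rhs = 5, matching y values: none (0 points).
  x = 11: rhs = 6, matching y values: none (0 points).
  x = 12: rhs = 5, matching y values: none (0 points).
  x = 13: rhs = 8, matching y values: 5, 12 (2 points).
  x = 14: rhs = 4, matching y values: 2, 15 (2 points).
  x = 15: rhs = 16, matching y values: 4, 13 (2 points).
  x = 16: rhs = 16, matching y values: 4, 13 (2 points).
Total affine count: 20.
Full point count |E(F_17)| = 20 + 1 = 21.
Hasse bound: |21 − (17+1)| = |3| = 3 ≤ 2√17 ≈ 8.2462 ✓.


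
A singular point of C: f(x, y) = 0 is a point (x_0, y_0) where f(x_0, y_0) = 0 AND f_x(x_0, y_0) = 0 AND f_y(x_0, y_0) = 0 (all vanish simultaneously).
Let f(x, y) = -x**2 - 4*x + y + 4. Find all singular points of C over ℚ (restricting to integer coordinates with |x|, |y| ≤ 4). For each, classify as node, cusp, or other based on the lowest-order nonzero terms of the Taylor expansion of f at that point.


No singular points in the scanned grid; C is smooth there.

Compute partial derivatives:
  f_x = -2*x - 4.
  f_y = 1.
f_y = 1 is a nonzero constant, so f_y never vanishes: no point (x, y) can satisfy f = f_x = f_y = 0. In particular no (x, y) ∈ {−4, ..., 4}² is singular; the curve is smooth.


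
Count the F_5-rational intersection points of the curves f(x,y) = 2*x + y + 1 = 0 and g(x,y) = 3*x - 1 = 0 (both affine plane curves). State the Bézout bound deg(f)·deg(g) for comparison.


Common zeros: {(2, 0)}; count = 1; Bézout bound = 1.

deg(f) = 1, deg(g) = 1, so Bézout bound = 1.
Scan x ∈ F_5. For each x, list the y ∈ F_5 with f(x, y) ≡ 0 and those with g(x, y) ≡ 0 (mod 5); the common zeros in that column are the intersection.
  x = 0: f ≡ 0 at y ∈ {4}; g ≡ 0 at y ∈ ∅; common: ∅.
  x = 1: f ≡ 0 at y ∈ {2}; g ≡ 0 at y ∈ ∅; common: ∅.
  x = 2: f ≡ 0 at y ∈ {0}; g ≡ 0 at y ∈ {0, 1, 2, 3, 4}; common: {0}.
  x = 3: f ≡ 0 at y ∈ {3}; g ≡ 0 at y ∈ ∅; common: ∅.
  x = 4: f ≡ 0 at y ∈ {1}; g ≡ 0 at y ∈ ∅; common: ∅.
Collecting: common zeros = {(2, 0)}, so the count is 1.
Comparison with the Bézout bound: 1 ≤ 1 = deg(f)·deg(g), as expected for curves with no common component (the bound is attained).


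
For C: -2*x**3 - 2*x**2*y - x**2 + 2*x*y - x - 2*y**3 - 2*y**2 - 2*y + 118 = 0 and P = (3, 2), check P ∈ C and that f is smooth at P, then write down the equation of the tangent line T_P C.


Tangent line at P: -81*x - 46*y + 335 = 0.

Step 1: f(3, 2) = 0, so P lies on C.
Step 2: partial derivatives
  f_x(x, y) = -6*x**2 - 4*x*y - 2*x + 2*y - 1, f_y(x, y) = -2*x**2 + 2*x - 6*y**2 - 4*y - 2.
  f_x(P) = -81, f_y(P) = -46 (gradient nonzero, so P is smooth).
Step 3: tangent line at P: -81·(x − 3) + -46·(y − 2) = 0.
Expanding: -81*x - 46*y + 335 = 0.


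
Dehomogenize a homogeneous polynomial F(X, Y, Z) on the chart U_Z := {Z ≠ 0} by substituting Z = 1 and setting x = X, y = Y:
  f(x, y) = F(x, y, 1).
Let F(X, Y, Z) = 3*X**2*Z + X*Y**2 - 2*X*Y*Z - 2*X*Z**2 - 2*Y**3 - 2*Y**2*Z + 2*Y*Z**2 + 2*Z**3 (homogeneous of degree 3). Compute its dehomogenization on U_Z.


f(x, y) = 3*x**2 + x*y**2 - 2*x*y - 2*x - 2*y**3 - 2*y**2 + 2*y + 2

On U_Z we set Z = 1. Each monomial c·X^i·Y^j·Z^k in F becomes c·x^i·y^j·1^k = c·x^i·y^j.
Substituting Z = 1: F(X, Y, 1) = 3*x**2 + x*y**2 - 2*x*y - 2*x - 2*y**3 - 2*y**2 + 2*y + 2.
Note: deg(f) ≤ deg(F) = 3; strict inequality happens when F is divisible by Z (lost terms).


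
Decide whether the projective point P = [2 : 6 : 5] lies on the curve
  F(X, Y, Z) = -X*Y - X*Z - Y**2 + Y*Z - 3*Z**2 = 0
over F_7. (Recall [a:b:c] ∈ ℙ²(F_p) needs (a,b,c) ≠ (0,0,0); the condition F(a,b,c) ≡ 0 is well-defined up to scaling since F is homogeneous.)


F(2,6,5) ≡ 2 (mod 7); P is NOT on the curve.

Evaluate F(2, 6, 5) term-by-term (mod 7).
  -X*Y ↦ -1·2·6·1 = -12
  -X*Z ↦ -1·2·1·5 = -10
  -Y**2 ↦ -1·1·36·1 = -36
  Y*Z ↦ 1·1·6·5 = 30
  -3*Z**2 ↦ -3·1·1·25 = -75
Sum: F(2, 6, 5) = (-12) + (-10) + (-36) + (30) + (-75) = -103.
Reducing mod 7: -103 ≡ 2 (mod 7).
Since F(a, b, c) ≡ 2 ≠ 0 (mod 7), P does NOT lie on the curve.


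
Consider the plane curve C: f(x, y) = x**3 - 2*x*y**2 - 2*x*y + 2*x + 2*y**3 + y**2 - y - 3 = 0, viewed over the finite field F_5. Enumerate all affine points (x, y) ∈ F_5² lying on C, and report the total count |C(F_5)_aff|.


Affine F_5-points: {(0, 2), (1, 0), (1, 4), (3, 0), (3, 1), (3, 4), (4, 1)}; count = 7.

For each of the 25 pairs (x, y) ∈ F_5², evaluate f(x, y) mod 5. Record the zeros.
  x = 0: [0↦2, 1↦4, 2↦0, 3↦2, 4↦2]  zeros at y ∈ {2}
  x = 1: [0↦0, 1↦3, 2↦1, 3↦1, 4↦0]  zeros at y ∈ {0, 4}
  x = 2: [0↦4, 1↦3, 2↦3, 3↦1, 4↦4]  zeros at y ∈ ∅
  x = 3: [0↦0, 1↦0, 2↦2, 3↦3, 4↦0]  zeros at y ∈ {0, 1, 4}
  x = 4: [0↦4, 1↦0, 2↦4, 3↦3, 4↦4]  zeros at y ∈ {1}
Collecting zeros: affine points = {(0, 2), (1, 0), (1, 4), (3, 0), (3, 1), (3, 4), (4, 1)}.
Total count |C(F_5)_aff| = 7.


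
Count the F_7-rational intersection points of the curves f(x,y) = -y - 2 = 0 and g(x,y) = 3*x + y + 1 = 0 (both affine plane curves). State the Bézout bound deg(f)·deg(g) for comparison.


Common zeros: {(5, 5)}; count = 1; Bézout bound = 1.

deg(f) = 1, deg(g) = 1, so Bézout bound = 1.
Scan x ∈ F_7. For each x, list the y ∈ F_7 with f(x, y) ≡ 0 and those with g(x, y) ≡ 0 (mod 7); the common zeros in that column are the intersection.
  x = 0: f ≡ 0 at y ∈ {5}; g ≡ 0 at y ∈ {6}; common: ∅.
  x = 1: f ≡ 0 at y ∈ {5}; g ≡ 0 at y ∈ {3}; common: ∅.
  x = 2: f ≡ 0 at y ∈ {5}; g ≡ 0 at y ∈ {0}; common: ∅.
  x = 3: f ≡ 0 at y ∈ {5}; g ≡ 0 at y ∈ {4}; common: ∅.
  x = 4: f ≡ 0 at y ∈ {5}; g ≡ 0 at y ∈ {1}; common: ∅.
  x = 5: f ≡ 0 at y ∈ {5}; g ≡ 0 at y ∈ {5}; common: {5}.
  x = 6: f ≡ 0 at y ∈ {5}; g ≡ 0 at y ∈ {2}; common: ∅.
Collecting: common zeros = {(5, 5)}, so the count is 1.
Comparison with the Bézout bound: 1 ≤ 1 = deg(f)·deg(g), as expected for curves with no common component (the bound is attained).


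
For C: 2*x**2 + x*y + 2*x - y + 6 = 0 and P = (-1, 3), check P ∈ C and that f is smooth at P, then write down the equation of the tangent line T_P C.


Tangent line at P: x - 2*y + 7 = 0.

Step 1: f(-1, 3) = 0, so P lies on C.
Step 2: partial derivatives
  f_x(x, y) = 4*x + y + 2, f_y(x, y) = x - 1.
  f_x(P) = 1, f_y(P) = -2 (gradient nonzero, so P is smooth).
Step 3: tangent line at P: 1·(x − -1) + -2·(y − 3) = 0.
Expanding: x - 2*y + 7 = 0.


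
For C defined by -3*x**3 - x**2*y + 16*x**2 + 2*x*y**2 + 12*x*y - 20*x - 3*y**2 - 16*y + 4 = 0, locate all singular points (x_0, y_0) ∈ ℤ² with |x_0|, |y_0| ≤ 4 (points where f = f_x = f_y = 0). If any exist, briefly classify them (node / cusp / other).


Singular points: {(2, -2)}; classification: cusp.

Compute partial derivatives:
  f_x = -9*x**2 - 2*x*y + 32*x + 2*y**2 + 12*y - 20.
  f_y = -x**2 + 4*x*y + 12*x - 6*y - 16.
Scan x_0 ∈ {−4, ..., 4}. For each x_0, f_y(x_0, y) is a polynomial in y; find its integer roots y ∈ {−4, ..., 4}, then test f_x and f at those candidates.
  x = -4: f_y(-4, y) = -22*y - 80; no integer root y with |y| ≤ 4.
  x = -3: f_y(-3, y) = -18*y - 61; no integer root y with |y| ≤ 4.
  x = -2: f_y(-2, y) = -14*y - 44; no integer root y with |y| ≤ 4.
  x = -1: f_y(-1, y) = -10*y - 29; no integer root y with |y| ≤ 4.
  x = 0: f_y(0, y) = -6*y - 16; no integer root y with |y| ≤ 4.
  x = 1: f_y(1, y) = -2*y - 5; no integer root y with |y| ≤ 4.
  x = 2: f_y(2, y) = 2*y + 4; vanishes at y ∈ {-2}. (2, -2): f_x = 0, f = 0 — SINGULAR.
  x = 3: f_y(3, y) = 6*y + 11; no integer root y with |y| ≤ 4.
  x = 4: f_y(4, y) = 10*y + 16; no integer root y with |y| ≤ 4.
Only singular point on the grid: (2, -2).
Classify: substitute x = 2 + u, y = -2 + v and expand: f = -3*u**3 - u**2*v + 2*u*v**2 + v**2.
No constant or linear terms (consistent with a singular point). Quadratic part: v**2. Cubic part: -3*u**3 - u**2*v + 2*u*v**2.
The quadratic part v**2 is a perfect square, so there is a single (double) tangent line v = 0, i.e. y = -2. Restricting the cubic part to that line (v = 0) leaves -3*u**3 ≠ 0, so f is not divisible by v and the branch is v² ≈ 3*u**3 to lowest order — this is a cusp.
Classification: cusp.


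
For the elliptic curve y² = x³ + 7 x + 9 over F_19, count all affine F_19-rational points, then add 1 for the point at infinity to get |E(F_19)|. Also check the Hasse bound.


Affine points = {(0, 3), (0, 16), (1, 6), (1, 13), (3, 0), (4, 5), (4, 14), (5, 6), (5, 13), (6, 1), (6, 18), (8, 8), (8, 11), (11, 7), (11, 12), (12, 4), (12, 15), (13, 6), (13, 13), (14, 1), (14, 18), (17, 5), (17, 14), (18, 1), (18, 18)}; affine count = 25; |E(F_19)| = 26.

Discriminant check: Δ ∝ 4a³ + 27b² = 4·7³ + 27·9² = 4·343 + 27·81 ≡ 6 (mod 19). Nonzero ⇒ E is nonsingular.
For each x ∈ F_19, compute rhs = x³ + 7·x + 9 mod 19, then count y ∈ F_19 with y² ≡ rhs.
  x = 0: rhs = 9, matching y values: 3, 16 (2 points).
  x = 1: rhs = 17, matching y values: 6, 13 (2 points).
  x = 2: rhs = 12, matching y values: none (0 points).
  x = 3: rhs = 0, matching y values: 0 (1 points).
  x = 4: rhs = 6, matching y values: 5, 14 (2 points).
  x = 5: rhs = 17, matching y values: 6, 13 (2 points).
  x = 6: rhs = 1, matching y values: 1, 18 (2 points).
  x = 7: rhs = 2, matching y values: none (0 points).
  x = 8: rhs = 7, matching y values: 8, 11 (2 points).
  x = 9: rhs = 3, matching y values: none (0 points).
  x = 10: rhs = 15, matching y values: none (0 points).
  x = 11: rhs = 11, matching y values: 7, 12 (2 points).
  x = 12: rhs = 16, matching y values: 4, 15 (2 points).
  x = 13: rhs = 17, matching y values: 6, 13 (2 points).
  x = 14: rhs = 1, matching y values: 1, 18 (2 points).
  x = 15: rhs = 12, matching y values: none (0 points).
  x = 16: rhs = 18, matching y values: none (0 points).
  x = 17: rhs = 6, matching y values: 5, 14 (2 points).
  x = 18: rhs = 1, matching y values: 1, 18 (2 points).
Total affine count: 25.
Full point count |E(F_19)| = 25 + 1 = 26.
Hasse bound: |26 − (19+1)| = |6| = 6 ≤ 2√19 ≈ 8.7178 ✓.


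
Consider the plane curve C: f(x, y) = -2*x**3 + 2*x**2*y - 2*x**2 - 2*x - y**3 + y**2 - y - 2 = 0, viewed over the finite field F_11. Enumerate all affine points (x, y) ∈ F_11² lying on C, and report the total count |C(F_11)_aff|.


Affine F_11-points: {(2, 7), (4, 9), (5, 6), (9, 5), (10, 0), (10, 4), (10, 8)}; count = 7.

For each of the 121 pairs (x, y) ∈ F_11², evaluate f(x, y) mod 11. Record the zeros.
  x = 0: [0↦9, 1↦8, 2↦3, 3↦10, 4↦1, 5↦3, 6↦10, 7↦5, 8↦4, 9↦1, 10↦1]  zeros at y ∈ ∅
  x = 1: [0↦3, 1↦4, 2↦1, 3↦10, 4↦3, 5↦7, 6↦5, 7↦2, 8↦3, 9↦2, 10↦4]  zeros at y ∈ ∅
  x = 2: [0↦3, 1↦10, 2↦2, 3↦6, 4↦5, 5↦4, 6↦8, 7↦0, 8↦7, 9↦1, 10↦9]  zeros at y ∈ {7}
  x = 3: [0↦8, 1↦3, 2↦5, 3↦8, 4↦6, 5↦4, 6↦7, 7↦9, 8↦4, 9↦8, 10↦4]  zeros at y ∈ ∅
  x = 4: [0↦6, 1↦4, 2↦9, 3↦4, 4↦5, 5↦6, 6↦1, 7↦6, 8↦4, 9↦0, 10↦10]  zeros at y ∈ {9}
  x = 5: [0↦7, 1↦1, 2↦2, 3↦4, 4↦1, 5↦9, 6↦0, 7↦1, 8↦6, 9↦9, 10↦4]  zeros at y ∈ {6}
  x = 6: [0↦10, 1↦4, 2↦5, 3↦7, 4↦4, 5↦1, 6↦3, 7↦4, 8↦9, 9↦1, 10↦7]  zeros at y ∈ ∅
  x = 7: [0↦3, 1↦1, 2↦6, 3↦1, 4↦2, 5↦3, 6↦9, 7↦3, 8↦1, 9↦8, 10↦7]  zeros at y ∈ ∅
  x = 8: [0↦7, 1↦2, 2↦4, 3↦7, 4↦5, 5↦3, 6↦6, 7↦8, 8↦3, 9↦7, 10↦3]  zeros at y ∈ ∅
  x = 9: [0↦10, 1↦6, 2↦9, 3↦2, 4↦1, 5↦0, 6↦4, 7↦7, 8↦3, 9↦8, 10↦5]  zeros at y ∈ {5}
  x = 10: [0↦0, 1↦1, 2↦9, 3↦7, 4↦0, 5↦4, 6↦2, 7↦10, 8↦0, 9↦10, 10↦1]  zeros at y ∈ {0, 4, 8}
Collecting zeros: affine points = {(2, 7), (4, 9), (5, 6), (9, 5), (10, 0), (10, 4), (10, 8)}.
Total count |C(F_11)_aff| = 7.
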